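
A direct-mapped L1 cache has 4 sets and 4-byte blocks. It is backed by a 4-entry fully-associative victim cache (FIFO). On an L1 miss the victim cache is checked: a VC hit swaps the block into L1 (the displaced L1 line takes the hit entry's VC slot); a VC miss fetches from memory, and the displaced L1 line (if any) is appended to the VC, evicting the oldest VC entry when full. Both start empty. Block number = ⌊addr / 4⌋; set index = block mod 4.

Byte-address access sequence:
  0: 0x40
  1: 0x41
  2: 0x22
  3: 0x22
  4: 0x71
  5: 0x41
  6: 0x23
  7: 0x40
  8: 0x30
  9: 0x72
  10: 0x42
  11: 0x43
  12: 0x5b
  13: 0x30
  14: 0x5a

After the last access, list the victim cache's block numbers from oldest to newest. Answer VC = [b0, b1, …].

0: 0x40 (blk 16, set 0) → MISS  vc=[]
1: 0x41 (blk 16, set 0) → L1-HIT  vc=[]
2: 0x22 (blk 8, set 0) → MISS  vc=[16]
3: 0x22 (blk 8, set 0) → L1-HIT  vc=[16]
4: 0x71 (blk 28, set 0) → MISS  vc=[16, 8]
5: 0x41 (blk 16, set 0) → VC-HIT  vc=[28, 8]
6: 0x23 (blk 8, set 0) → VC-HIT  vc=[28, 16]
7: 0x40 (blk 16, set 0) → VC-HIT  vc=[28, 8]
8: 0x30 (blk 12, set 0) → MISS  vc=[28, 8, 16]
9: 0x72 (blk 28, set 0) → VC-HIT  vc=[12, 8, 16]
10: 0x42 (blk 16, set 0) → VC-HIT  vc=[12, 8, 28]
11: 0x43 (blk 16, set 0) → L1-HIT  vc=[12, 8, 28]
12: 0x5b (blk 22, set 2) → MISS  vc=[12, 8, 28]
13: 0x30 (blk 12, set 0) → VC-HIT  vc=[16, 8, 28]
14: 0x5a (blk 22, set 2) → L1-HIT  vc=[16, 8, 28]

VC = [16, 8, 28]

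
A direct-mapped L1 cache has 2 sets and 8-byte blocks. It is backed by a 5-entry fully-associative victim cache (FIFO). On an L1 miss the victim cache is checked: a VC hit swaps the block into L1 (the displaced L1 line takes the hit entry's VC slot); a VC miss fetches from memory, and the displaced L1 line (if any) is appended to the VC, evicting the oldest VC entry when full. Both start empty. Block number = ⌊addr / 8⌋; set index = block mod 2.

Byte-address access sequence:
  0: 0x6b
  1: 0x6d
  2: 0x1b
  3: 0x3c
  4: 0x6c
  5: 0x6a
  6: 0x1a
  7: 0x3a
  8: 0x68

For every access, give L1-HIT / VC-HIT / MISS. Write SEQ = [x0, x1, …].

  [0] addr=0x6b blk=13 s=1: MISS | VC []
  [1] addr=0x6d blk=13 s=1: L1-HIT | VC []
  [2] addr=0x1b blk=3 s=1: MISS | VC [13]
  [3] addr=0x3c blk=7 s=1: MISS | VC [13, 3]
  [4] addr=0x6c blk=13 s=1: VC-HIT | VC [7, 3]
  [5] addr=0x6a blk=13 s=1: L1-HIT | VC [7, 3]
  [6] addr=0x1a blk=3 s=1: VC-HIT | VC [7, 13]
  [7] addr=0x3a blk=7 s=1: VC-HIT | VC [3, 13]
  [8] addr=0x68 blk=13 s=1: VC-HIT | VC [3, 7]

SEQ = [MISS, L1-HIT, MISS, MISS, VC-HIT, L1-HIT, VC-HIT, VC-HIT, VC-HIT]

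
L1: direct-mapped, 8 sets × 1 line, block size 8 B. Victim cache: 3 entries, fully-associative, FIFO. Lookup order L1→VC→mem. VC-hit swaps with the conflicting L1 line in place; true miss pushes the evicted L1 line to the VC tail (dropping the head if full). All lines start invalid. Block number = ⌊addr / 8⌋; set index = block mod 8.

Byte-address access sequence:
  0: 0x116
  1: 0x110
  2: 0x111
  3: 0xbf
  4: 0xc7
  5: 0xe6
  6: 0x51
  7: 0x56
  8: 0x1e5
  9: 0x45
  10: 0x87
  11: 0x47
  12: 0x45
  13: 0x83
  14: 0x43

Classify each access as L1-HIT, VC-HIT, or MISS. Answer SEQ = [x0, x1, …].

SEQ = [MISS, L1-HIT, L1-HIT, MISS, MISS, MISS, MISS, L1-HIT, MISS, MISS, MISS, VC-HIT, L1-HIT, VC-HIT, VC-HIT]

#0 0x116→b34/s2 MISS; vc=[]
#1 0x110→b34/s2 L1-HIT; vc=[]
#2 0x111→b34/s2 L1-HIT; vc=[]
#3 0xbf→b23/s7 MISS; vc=[]
#4 0xc7→b24/s0 MISS; vc=[]
#5 0xe6→b28/s4 MISS; vc=[]
#6 0x51→b10/s2 MISS; vc=[34]
#7 0x56→b10/s2 L1-HIT; vc=[34]
#8 0x1e5→b60/s4 MISS; vc=[34,28]
#9 0x45→b8/s0 MISS; vc=[34,28,24]
#10 0x87→b16/s0 MISS; vc=[28,24,8]
#11 0x47→b8/s0 VC-HIT; vc=[28,24,16]
#12 0x45→b8/s0 L1-HIT; vc=[28,24,16]
#13 0x83→b16/s0 VC-HIT; vc=[28,24,8]
#14 0x43→b8/s0 VC-HIT; vc=[28,24,16]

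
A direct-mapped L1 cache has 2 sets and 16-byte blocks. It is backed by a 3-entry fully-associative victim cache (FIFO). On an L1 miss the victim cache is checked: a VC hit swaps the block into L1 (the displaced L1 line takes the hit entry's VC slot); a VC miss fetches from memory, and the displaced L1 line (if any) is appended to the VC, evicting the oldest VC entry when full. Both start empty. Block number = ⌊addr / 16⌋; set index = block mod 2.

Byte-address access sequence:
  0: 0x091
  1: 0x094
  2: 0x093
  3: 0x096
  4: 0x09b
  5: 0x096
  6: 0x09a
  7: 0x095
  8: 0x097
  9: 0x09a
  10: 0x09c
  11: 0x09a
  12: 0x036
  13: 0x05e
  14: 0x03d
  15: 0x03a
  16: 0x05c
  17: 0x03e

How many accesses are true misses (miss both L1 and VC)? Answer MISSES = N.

  [0] addr=0x91 blk=9 s=1: MISS | VC []
  [1] addr=0x94 blk=9 s=1: L1-HIT | VC []
  [2] addr=0x93 blk=9 s=1: L1-HIT | VC []
  [3] addr=0x96 blk=9 s=1: L1-HIT | VC []
  [4] addr=0x9b blk=9 s=1: L1-HIT | VC []
  [5] addr=0x96 blk=9 s=1: L1-HIT | VC []
  [6] addr=0x9a blk=9 s=1: L1-HIT | VC []
  [7] addr=0x95 blk=9 s=1: L1-HIT | VC []
  [8] addr=0x97 blk=9 s=1: L1-HIT | VC []
  [9] addr=0x9a blk=9 s=1: L1-HIT | VC []
  [10] addr=0x9c blk=9 s=1: L1-HIT | VC []
  [11] addr=0x9a blk=9 s=1: L1-HIT | VC []
  [12] addr=0x36 blk=3 s=1: MISS | VC [9]
  [13] addr=0x5e blk=5 s=1: MISS | VC [9, 3]
  [14] addr=0x3d blk=3 s=1: VC-HIT | VC [9, 5]
  [15] addr=0x3a blk=3 s=1: L1-HIT | VC [9, 5]
  [16] addr=0x5c blk=5 s=1: VC-HIT | VC [9, 3]
  [17] addr=0x3e blk=3 s=1: VC-HIT | VC [9, 5]

MISSES = 3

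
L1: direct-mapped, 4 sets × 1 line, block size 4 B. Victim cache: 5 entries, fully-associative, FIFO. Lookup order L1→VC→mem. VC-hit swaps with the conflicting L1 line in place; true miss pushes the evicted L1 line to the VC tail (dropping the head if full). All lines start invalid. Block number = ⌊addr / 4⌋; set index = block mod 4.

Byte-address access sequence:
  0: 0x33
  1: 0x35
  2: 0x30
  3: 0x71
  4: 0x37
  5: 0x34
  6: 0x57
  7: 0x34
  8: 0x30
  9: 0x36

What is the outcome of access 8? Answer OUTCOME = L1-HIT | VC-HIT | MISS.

OUTCOME = VC-HIT

#0 0x33→b12/s0 MISS; vc=[]
#1 0x35→b13/s1 MISS; vc=[]
#2 0x30→b12/s0 L1-HIT; vc=[]
#3 0x71→b28/s0 MISS; vc=[12]
#4 0x37→b13/s1 L1-HIT; vc=[12]
#5 0x34→b13/s1 L1-HIT; vc=[12]
#6 0x57→b21/s1 MISS; vc=[12,13]
#7 0x34→b13/s1 VC-HIT; vc=[12,21]
#8 0x30→b12/s0 VC-HIT; vc=[28,21]
#9 0x36→b13/s1 L1-HIT; vc=[28,21]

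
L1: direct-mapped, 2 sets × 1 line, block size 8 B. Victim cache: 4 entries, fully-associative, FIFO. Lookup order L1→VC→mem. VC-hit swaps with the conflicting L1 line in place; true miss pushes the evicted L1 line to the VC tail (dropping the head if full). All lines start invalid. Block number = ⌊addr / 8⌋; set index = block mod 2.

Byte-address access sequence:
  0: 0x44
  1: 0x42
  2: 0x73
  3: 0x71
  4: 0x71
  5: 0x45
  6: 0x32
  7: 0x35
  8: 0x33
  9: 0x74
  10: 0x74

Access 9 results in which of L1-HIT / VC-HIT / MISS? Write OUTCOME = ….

#0 0x44→b8/s0 MISS; vc=[]
#1 0x42→b8/s0 L1-HIT; vc=[]
#2 0x73→b14/s0 MISS; vc=[8]
#3 0x71→b14/s0 L1-HIT; vc=[8]
#4 0x71→b14/s0 L1-HIT; vc=[8]
#5 0x45→b8/s0 VC-HIT; vc=[14]
#6 0x32→b6/s0 MISS; vc=[14,8]
#7 0x35→b6/s0 L1-HIT; vc=[14,8]
#8 0x33→b6/s0 L1-HIT; vc=[14,8]
#9 0x74→b14/s0 VC-HIT; vc=[6,8]
#10 0x74→b14/s0 L1-HIT; vc=[6,8]

OUTCOME = VC-HIT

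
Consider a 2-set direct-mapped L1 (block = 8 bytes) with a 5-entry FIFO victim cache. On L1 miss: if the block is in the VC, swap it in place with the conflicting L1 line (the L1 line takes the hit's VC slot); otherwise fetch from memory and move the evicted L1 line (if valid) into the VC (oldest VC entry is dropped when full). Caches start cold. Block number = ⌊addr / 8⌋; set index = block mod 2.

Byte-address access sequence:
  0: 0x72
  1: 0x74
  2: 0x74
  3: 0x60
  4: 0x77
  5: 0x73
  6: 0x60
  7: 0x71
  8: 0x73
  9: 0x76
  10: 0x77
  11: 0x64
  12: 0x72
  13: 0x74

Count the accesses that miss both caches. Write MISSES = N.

MISSES = 2

#0 0x72→b14/s0 MISS; vc=[]
#1 0x74→b14/s0 L1-HIT; vc=[]
#2 0x74→b14/s0 L1-HIT; vc=[]
#3 0x60→b12/s0 MISS; vc=[14]
#4 0x77→b14/s0 VC-HIT; vc=[12]
#5 0x73→b14/s0 L1-HIT; vc=[12]
#6 0x60→b12/s0 VC-HIT; vc=[14]
#7 0x71→b14/s0 VC-HIT; vc=[12]
#8 0x73→b14/s0 L1-HIT; vc=[12]
#9 0x76→b14/s0 L1-HIT; vc=[12]
#10 0x77→b14/s0 L1-HIT; vc=[12]
#11 0x64→b12/s0 VC-HIT; vc=[14]
#12 0x72→b14/s0 VC-HIT; vc=[12]
#13 0x74→b14/s0 L1-HIT; vc=[12]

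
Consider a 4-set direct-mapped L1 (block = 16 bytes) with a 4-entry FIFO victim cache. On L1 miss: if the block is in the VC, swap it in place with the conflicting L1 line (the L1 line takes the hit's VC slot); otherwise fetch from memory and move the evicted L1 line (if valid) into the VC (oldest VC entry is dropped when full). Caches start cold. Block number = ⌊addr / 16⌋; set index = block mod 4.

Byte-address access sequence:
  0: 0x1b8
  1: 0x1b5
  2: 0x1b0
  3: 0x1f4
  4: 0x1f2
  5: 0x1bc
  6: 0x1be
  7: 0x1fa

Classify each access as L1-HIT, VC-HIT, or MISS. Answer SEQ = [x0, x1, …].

SEQ = [MISS, L1-HIT, L1-HIT, MISS, L1-HIT, VC-HIT, L1-HIT, VC-HIT]

#0 0x1b8→b27/s3 MISS; vc=[]
#1 0x1b5→b27/s3 L1-HIT; vc=[]
#2 0x1b0→b27/s3 L1-HIT; vc=[]
#3 0x1f4→b31/s3 MISS; vc=[27]
#4 0x1f2→b31/s3 L1-HIT; vc=[27]
#5 0x1bc→b27/s3 VC-HIT; vc=[31]
#6 0x1be→b27/s3 L1-HIT; vc=[31]
#7 0x1fa→b31/s3 VC-HIT; vc=[27]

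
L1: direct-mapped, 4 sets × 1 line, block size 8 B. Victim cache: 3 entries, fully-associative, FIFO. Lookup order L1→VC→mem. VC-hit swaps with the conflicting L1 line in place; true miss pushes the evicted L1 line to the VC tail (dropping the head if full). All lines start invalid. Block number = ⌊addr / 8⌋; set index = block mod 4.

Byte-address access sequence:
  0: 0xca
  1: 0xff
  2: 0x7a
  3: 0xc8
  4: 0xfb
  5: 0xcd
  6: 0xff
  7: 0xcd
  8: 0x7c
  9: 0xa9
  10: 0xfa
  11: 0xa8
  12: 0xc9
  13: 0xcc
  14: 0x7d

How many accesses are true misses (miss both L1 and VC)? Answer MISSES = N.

  [0] addr=0xca blk=25 s=1: MISS | VC []
  [1] addr=0xff blk=31 s=3: MISS | VC []
  [2] addr=0x7a blk=15 s=3: MISS | VC [31]
  [3] addr=0xc8 blk=25 s=1: L1-HIT | VC [31]
  [4] addr=0xfb blk=31 s=3: VC-HIT | VC [15]
  [5] addr=0xcd blk=25 s=1: L1-HIT | VC [15]
  [6] addr=0xff blk=31 s=3: L1-HIT | VC [15]
  [7] addr=0xcd blk=25 s=1: L1-HIT | VC [15]
  [8] addr=0x7c blk=15 s=3: VC-HIT | VC [31]
  [9] addr=0xa9 blk=21 s=1: MISS | VC [31, 25]
  [10] addr=0xfa blk=31 s=3: VC-HIT | VC [15, 25]
  [11] addr=0xa8 blk=21 s=1: L1-HIT | VC [15, 25]
  [12] addr=0xc9 blk=25 s=1: VC-HIT | VC [15, 21]
  [13] addr=0xcc blk=25 s=1: L1-HIT | VC [15, 21]
  [14] addr=0x7d blk=15 s=3: VC-HIT | VC [31, 21]

MISSES = 4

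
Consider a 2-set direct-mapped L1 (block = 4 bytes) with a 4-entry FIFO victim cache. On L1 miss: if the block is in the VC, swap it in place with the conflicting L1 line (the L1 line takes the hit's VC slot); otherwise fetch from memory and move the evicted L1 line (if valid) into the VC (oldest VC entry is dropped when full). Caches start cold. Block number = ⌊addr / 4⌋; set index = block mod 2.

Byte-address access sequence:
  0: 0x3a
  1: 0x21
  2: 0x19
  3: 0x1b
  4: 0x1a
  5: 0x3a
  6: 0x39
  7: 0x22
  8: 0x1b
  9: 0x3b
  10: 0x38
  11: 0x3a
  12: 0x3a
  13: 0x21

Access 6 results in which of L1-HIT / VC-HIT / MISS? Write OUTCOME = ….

OUTCOME = L1-HIT

#0 0x3a→b14/s0 MISS; vc=[]
#1 0x21→b8/s0 MISS; vc=[14]
#2 0x19→b6/s0 MISS; vc=[14,8]
#3 0x1b→b6/s0 L1-HIT; vc=[14,8]
#4 0x1a→b6/s0 L1-HIT; vc=[14,8]
#5 0x3a→b14/s0 VC-HIT; vc=[6,8]
#6 0x39→b14/s0 L1-HIT; vc=[6,8]
#7 0x22→b8/s0 VC-HIT; vc=[6,14]
#8 0x1b→b6/s0 VC-HIT; vc=[8,14]
#9 0x3b→b14/s0 VC-HIT; vc=[8,6]
#10 0x38→b14/s0 L1-HIT; vc=[8,6]
#11 0x3a→b14/s0 L1-HIT; vc=[8,6]
#12 0x3a→b14/s0 L1-HIT; vc=[8,6]
#13 0x21→b8/s0 VC-HIT; vc=[14,6]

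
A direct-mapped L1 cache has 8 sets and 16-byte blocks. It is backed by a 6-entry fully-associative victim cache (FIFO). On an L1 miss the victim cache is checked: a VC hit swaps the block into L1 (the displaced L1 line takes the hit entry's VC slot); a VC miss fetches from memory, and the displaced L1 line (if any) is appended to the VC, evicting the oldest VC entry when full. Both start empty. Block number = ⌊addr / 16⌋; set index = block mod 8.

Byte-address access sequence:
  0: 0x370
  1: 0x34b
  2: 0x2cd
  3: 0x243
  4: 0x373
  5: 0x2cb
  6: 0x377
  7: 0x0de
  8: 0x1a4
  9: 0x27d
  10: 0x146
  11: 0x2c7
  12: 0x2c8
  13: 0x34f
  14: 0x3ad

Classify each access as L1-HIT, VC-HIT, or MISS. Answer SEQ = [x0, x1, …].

SEQ = [MISS, MISS, MISS, MISS, L1-HIT, VC-HIT, L1-HIT, MISS, MISS, MISS, MISS, VC-HIT, L1-HIT, VC-HIT, MISS]

#0 0x370→b55/s7 MISS; vc=[]
#1 0x34b→b52/s4 MISS; vc=[]
#2 0x2cd→b44/s4 MISS; vc=[52]
#3 0x243→b36/s4 MISS; vc=[52,44]
#4 0x373→b55/s7 L1-HIT; vc=[52,44]
#5 0x2cb→b44/s4 VC-HIT; vc=[52,36]
#6 0x377→b55/s7 L1-HIT; vc=[52,36]
#7 0xde→b13/s5 MISS; vc=[52,36]
#8 0x1a4→b26/s2 MISS; vc=[52,36]
#9 0x27d→b39/s7 MISS; vc=[52,36,55]
#10 0x146→b20/s4 MISS; vc=[52,36,55,44]
#11 0x2c7→b44/s4 VC-HIT; vc=[52,36,55,20]
#12 0x2c8→b44/s4 L1-HIT; vc=[52,36,55,20]
#13 0x34f→b52/s4 VC-HIT; vc=[44,36,55,20]
#14 0x3ad→b58/s2 MISS; vc=[44,36,55,20,26]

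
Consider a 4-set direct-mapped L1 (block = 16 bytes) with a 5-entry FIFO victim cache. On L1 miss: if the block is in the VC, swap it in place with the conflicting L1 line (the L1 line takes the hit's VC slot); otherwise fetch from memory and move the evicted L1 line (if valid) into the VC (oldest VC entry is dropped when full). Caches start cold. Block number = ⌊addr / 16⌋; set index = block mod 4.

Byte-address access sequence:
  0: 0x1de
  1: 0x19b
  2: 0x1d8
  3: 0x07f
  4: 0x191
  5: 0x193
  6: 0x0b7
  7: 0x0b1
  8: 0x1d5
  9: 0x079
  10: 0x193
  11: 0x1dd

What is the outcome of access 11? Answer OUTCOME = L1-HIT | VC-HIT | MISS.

0: 0x1de (blk 29, set 1) → MISS  vc=[]
1: 0x19b (blk 25, set 1) → MISS  vc=[29]
2: 0x1d8 (blk 29, set 1) → VC-HIT  vc=[25]
3: 0x7f (blk 7, set 3) → MISS  vc=[25]
4: 0x191 (blk 25, set 1) → VC-HIT  vc=[29]
5: 0x193 (blk 25, set 1) → L1-HIT  vc=[29]
6: 0xb7 (blk 11, set 3) → MISS  vc=[29, 7]
7: 0xb1 (blk 11, set 3) → L1-HIT  vc=[29, 7]
8: 0x1d5 (blk 29, set 1) → VC-HIT  vc=[25, 7]
9: 0x79 (blk 7, set 3) → VC-HIT  vc=[25, 11]
10: 0x193 (blk 25, set 1) → VC-HIT  vc=[29, 11]
11: 0x1dd (blk 29, set 1) → VC-HIT  vc=[25, 11]

OUTCOME = VC-HIT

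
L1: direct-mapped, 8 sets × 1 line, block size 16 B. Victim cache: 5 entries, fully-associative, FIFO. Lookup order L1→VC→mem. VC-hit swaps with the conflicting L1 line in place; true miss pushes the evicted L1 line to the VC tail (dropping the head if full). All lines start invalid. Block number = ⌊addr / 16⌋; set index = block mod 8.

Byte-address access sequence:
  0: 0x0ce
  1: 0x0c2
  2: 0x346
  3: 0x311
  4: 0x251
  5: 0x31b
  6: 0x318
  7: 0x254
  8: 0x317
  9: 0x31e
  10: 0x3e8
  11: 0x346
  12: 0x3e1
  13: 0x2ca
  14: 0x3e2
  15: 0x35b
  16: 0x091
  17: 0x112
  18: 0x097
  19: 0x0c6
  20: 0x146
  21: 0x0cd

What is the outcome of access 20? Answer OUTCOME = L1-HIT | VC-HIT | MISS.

0: 0xce (blk 12, set 4) → MISS  vc=[]
1: 0xc2 (blk 12, set 4) → L1-HIT  vc=[]
2: 0x346 (blk 52, set 4) → MISS  vc=[12]
3: 0x311 (blk 49, set 1) → MISS  vc=[12]
4: 0x251 (blk 37, set 5) → MISS  vc=[12]
5: 0x31b (blk 49, set 1) → L1-HIT  vc=[12]
6: 0x318 (blk 49, set 1) → L1-HIT  vc=[12]
7: 0x254 (blk 37, set 5) → L1-HIT  vc=[12]
8: 0x317 (blk 49, set 1) → L1-HIT  vc=[12]
9: 0x31e (blk 49, set 1) → L1-HIT  vc=[12]
10: 0x3e8 (blk 62, set 6) → MISS  vc=[12]
11: 0x346 (blk 52, set 4) → L1-HIT  vc=[12]
12: 0x3e1 (blk 62, set 6) → L1-HIT  vc=[12]
13: 0x2ca (blk 44, set 4) → MISS  vc=[12, 52]
14: 0x3e2 (blk 62, set 6) → L1-HIT  vc=[12, 52]
15: 0x35b (blk 53, set 5) → MISS  vc=[12, 52, 37]
16: 0x91 (blk 9, set 1) → MISS  vc=[12, 52, 37, 49]
17: 0x112 (blk 17, set 1) → MISS  vc=[12, 52, 37, 49, 9]
18: 0x97 (blk 9, set 1) → VC-HIT  vc=[12, 52, 37, 49, 17]
19: 0xc6 (blk 12, set 4) → VC-HIT  vc=[44, 52, 37, 49, 17]
20: 0x146 (blk 20, set 4) → MISS  vc=[52, 37, 49, 17, 12]
21: 0xcd (blk 12, set 4) → VC-HIT  vc=[52, 37, 49, 17, 20]

OUTCOME = MISS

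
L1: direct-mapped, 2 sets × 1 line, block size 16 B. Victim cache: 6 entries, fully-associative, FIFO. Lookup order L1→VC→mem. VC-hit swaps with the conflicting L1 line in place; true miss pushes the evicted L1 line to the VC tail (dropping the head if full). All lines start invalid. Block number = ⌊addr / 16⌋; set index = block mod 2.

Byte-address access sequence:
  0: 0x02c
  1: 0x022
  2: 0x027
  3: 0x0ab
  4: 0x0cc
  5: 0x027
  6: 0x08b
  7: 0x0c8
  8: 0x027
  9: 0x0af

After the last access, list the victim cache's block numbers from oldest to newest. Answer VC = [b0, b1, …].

VC = [8, 2, 12]

  [0] addr=0x2c blk=2 s=0: MISS | VC []
  [1] addr=0x22 blk=2 s=0: L1-HIT | VC []
  [2] addr=0x27 blk=2 s=0: L1-HIT | VC []
  [3] addr=0xab blk=10 s=0: MISS | VC [2]
  [4] addr=0xcc blk=12 s=0: MISS | VC [2, 10]
  [5] addr=0x27 blk=2 s=0: VC-HIT | VC [12, 10]
  [6] addr=0x8b blk=8 s=0: MISS | VC [12, 10, 2]
  [7] addr=0xc8 blk=12 s=0: VC-HIT | VC [8, 10, 2]
  [8] addr=0x27 blk=2 s=0: VC-HIT | VC [8, 10, 12]
  [9] addr=0xaf blk=10 s=0: VC-HIT | VC [8, 2, 12]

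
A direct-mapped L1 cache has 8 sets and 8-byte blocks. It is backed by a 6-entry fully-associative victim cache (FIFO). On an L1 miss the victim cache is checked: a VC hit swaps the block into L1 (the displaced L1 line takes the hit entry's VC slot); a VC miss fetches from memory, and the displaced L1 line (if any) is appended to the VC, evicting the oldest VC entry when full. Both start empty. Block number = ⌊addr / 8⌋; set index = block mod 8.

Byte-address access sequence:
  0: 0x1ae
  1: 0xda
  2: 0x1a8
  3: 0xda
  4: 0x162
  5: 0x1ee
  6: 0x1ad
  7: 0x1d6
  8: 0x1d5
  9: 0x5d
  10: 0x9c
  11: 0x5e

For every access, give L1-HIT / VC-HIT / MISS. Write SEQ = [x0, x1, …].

SEQ = [MISS, MISS, L1-HIT, L1-HIT, MISS, MISS, VC-HIT, MISS, L1-HIT, MISS, MISS, VC-HIT]

#0 0x1ae→b53/s5 MISS; vc=[]
#1 0xda→b27/s3 MISS; vc=[]
#2 0x1a8→b53/s5 L1-HIT; vc=[]
#3 0xda→b27/s3 L1-HIT; vc=[]
#4 0x162→b44/s4 MISS; vc=[]
#5 0x1ee→b61/s5 MISS; vc=[53]
#6 0x1ad→b53/s5 VC-HIT; vc=[61]
#7 0x1d6→b58/s2 MISS; vc=[61]
#8 0x1d5→b58/s2 L1-HIT; vc=[61]
#9 0x5d→b11/s3 MISS; vc=[61,27]
#10 0x9c→b19/s3 MISS; vc=[61,27,11]
#11 0x5e→b11/s3 VC-HIT; vc=[61,27,19]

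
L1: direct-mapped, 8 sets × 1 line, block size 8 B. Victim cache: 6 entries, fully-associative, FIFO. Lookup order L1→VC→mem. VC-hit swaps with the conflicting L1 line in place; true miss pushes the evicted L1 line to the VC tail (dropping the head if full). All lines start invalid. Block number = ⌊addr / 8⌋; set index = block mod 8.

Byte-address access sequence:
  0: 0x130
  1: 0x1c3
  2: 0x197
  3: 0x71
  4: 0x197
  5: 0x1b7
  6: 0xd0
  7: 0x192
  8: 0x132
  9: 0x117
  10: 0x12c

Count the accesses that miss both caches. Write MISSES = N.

MISSES = 8

  [0] addr=0x130 blk=38 s=6: MISS | VC []
  [1] addr=0x1c3 blk=56 s=0: MISS | VC []
  [2] addr=0x197 blk=50 s=2: MISS | VC []
  [3] addr=0x71 blk=14 s=6: MISS | VC [38]
  [4] addr=0x197 blk=50 s=2: L1-HIT | VC [38]
  [5] addr=0x1b7 blk=54 s=6: MISS | VC [38, 14]
  [6] addr=0xd0 blk=26 s=2: MISS | VC [38, 14, 50]
  [7] addr=0x192 blk=50 s=2: VC-HIT | VC [38, 14, 26]
  [8] addr=0x132 blk=38 s=6: VC-HIT | VC [54, 14, 26]
  [9] addr=0x117 blk=34 s=2: MISS | VC [54, 14, 26, 50]
  [10] addr=0x12c blk=37 s=5: MISS | VC [54, 14, 26, 50]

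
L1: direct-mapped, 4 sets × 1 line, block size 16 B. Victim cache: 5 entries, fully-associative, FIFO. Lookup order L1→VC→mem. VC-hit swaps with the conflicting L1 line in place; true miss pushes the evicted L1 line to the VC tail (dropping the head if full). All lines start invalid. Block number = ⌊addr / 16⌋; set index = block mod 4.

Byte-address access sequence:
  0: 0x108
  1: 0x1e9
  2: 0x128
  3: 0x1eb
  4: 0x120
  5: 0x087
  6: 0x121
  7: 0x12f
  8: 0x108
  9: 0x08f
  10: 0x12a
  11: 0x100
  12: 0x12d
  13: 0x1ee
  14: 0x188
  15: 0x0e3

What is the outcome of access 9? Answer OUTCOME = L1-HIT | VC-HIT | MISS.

OUTCOME = VC-HIT

  [0] addr=0x108 blk=16 s=0: MISS | VC []
  [1] addr=0x1e9 blk=30 s=2: MISS | VC []
  [2] addr=0x128 blk=18 s=2: MISS | VC [30]
  [3] addr=0x1eb blk=30 s=2: VC-HIT | VC [18]
  [4] addr=0x120 blk=18 s=2: VC-HIT | VC [30]
  [5] addr=0x87 blk=8 s=0: MISS | VC [30, 16]
  [6] addr=0x121 blk=18 s=2: L1-HIT | VC [30, 16]
  [7] addr=0x12f blk=18 s=2: L1-HIT | VC [30, 16]
  [8] addr=0x108 blk=16 s=0: VC-HIT | VC [30, 8]
  [9] addr=0x8f blk=8 s=0: VC-HIT | VC [30, 16]
  [10] addr=0x12a blk=18 s=2: L1-HIT | VC [30, 16]
  [11] addr=0x100 blk=16 s=0: VC-HIT | VC [30, 8]
  [12] addr=0x12d blk=18 s=2: L1-HIT | VC [30, 8]
  [13] addr=0x1ee blk=30 s=2: VC-HIT | VC [18, 8]
  [14] addr=0x188 blk=24 s=0: MISS | VC [18, 8, 16]
  [15] addr=0xe3 blk=14 s=2: MISS | VC [18, 8, 16, 30]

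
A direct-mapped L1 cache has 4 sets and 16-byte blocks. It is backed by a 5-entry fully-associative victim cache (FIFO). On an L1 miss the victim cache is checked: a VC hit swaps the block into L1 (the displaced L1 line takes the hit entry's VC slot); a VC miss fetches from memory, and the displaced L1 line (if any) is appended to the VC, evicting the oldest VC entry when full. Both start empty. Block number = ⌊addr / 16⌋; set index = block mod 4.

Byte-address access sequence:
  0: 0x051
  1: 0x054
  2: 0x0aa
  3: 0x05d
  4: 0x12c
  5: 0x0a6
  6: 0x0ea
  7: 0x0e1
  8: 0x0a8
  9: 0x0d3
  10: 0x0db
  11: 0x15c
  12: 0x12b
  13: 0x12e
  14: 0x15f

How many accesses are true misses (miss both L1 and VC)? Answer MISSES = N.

MISSES = 6

  [0] addr=0x51 blk=5 s=1: MISS | VC []
  [1] addr=0x54 blk=5 s=1: L1-HIT | VC []
  [2] addr=0xaa blk=10 s=2: MISS | VC []
  [3] addr=0x5d blk=5 s=1: L1-HIT | VC []
  [4] addr=0x12c blk=18 s=2: MISS | VC [10]
  [5] addr=0xa6 blk=10 s=2: VC-HIT | VC [18]
  [6] addr=0xea blk=14 s=2: MISS | VC [18, 10]
  [7] addr=0xe1 blk=14 s=2: L1-HIT | VC [18, 10]
  [8] addr=0xa8 blk=10 s=2: VC-HIT | VC [18, 14]
  [9] addr=0xd3 blk=13 s=1: MISS | VC [18, 14, 5]
  [10] addr=0xdb blk=13 s=1: L1-HIT | VC [18, 14, 5]
  [11] addr=0x15c blk=21 s=1: MISS | VC [18, 14, 5, 13]
  [12] addr=0x12b blk=18 s=2: VC-HIT | VC [10, 14, 5, 13]
  [13] addr=0x12e blk=18 s=2: L1-HIT | VC [10, 14, 5, 13]
  [14] addr=0x15f blk=21 s=1: L1-HIT | VC [10, 14, 5, 13]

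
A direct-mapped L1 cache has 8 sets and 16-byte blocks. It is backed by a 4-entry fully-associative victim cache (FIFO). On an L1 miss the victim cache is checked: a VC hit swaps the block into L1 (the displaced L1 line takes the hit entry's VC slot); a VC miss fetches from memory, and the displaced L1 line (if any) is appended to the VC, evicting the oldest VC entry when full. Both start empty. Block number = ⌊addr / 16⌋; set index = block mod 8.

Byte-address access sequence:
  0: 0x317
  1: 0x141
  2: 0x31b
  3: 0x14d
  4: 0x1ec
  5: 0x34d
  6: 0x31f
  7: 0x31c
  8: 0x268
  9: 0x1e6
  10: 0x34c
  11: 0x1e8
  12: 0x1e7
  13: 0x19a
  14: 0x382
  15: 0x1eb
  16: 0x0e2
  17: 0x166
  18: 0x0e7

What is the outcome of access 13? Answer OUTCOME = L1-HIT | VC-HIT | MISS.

OUTCOME = MISS

  [0] addr=0x317 blk=49 s=1: MISS | VC []
  [1] addr=0x141 blk=20 s=4: MISS | VC []
  [2] addr=0x31b blk=49 s=1: L1-HIT | VC []
  [3] addr=0x14d blk=20 s=4: L1-HIT | VC []
  [4] addr=0x1ec blk=30 s=6: MISS | VC []
  [5] addr=0x34d blk=52 s=4: MISS | VC [20]
  [6] addr=0x31f blk=49 s=1: L1-HIT | VC [20]
  [7] addr=0x31c blk=49 s=1: L1-HIT | VC [20]
  [8] addr=0x268 blk=38 s=6: MISS | VC [20, 30]
  [9] addr=0x1e6 blk=30 s=6: VC-HIT | VC [20, 38]
  [10] addr=0x34c blk=52 s=4: L1-HIT | VC [20, 38]
  [11] addr=0x1e8 blk=30 s=6: L1-HIT | VC [20, 38]
  [12] addr=0x1e7 blk=30 s=6: L1-HIT | VC [20, 38]
  [13] addr=0x19a blk=25 s=1: MISS | VC [20, 38, 49]
  [14] addr=0x382 blk=56 s=0: MISS | VC [20, 38, 49]
  [15] addr=0x1eb blk=30 s=6: L1-HIT | VC [20, 38, 49]
  [16] addr=0xe2 blk=14 s=6: MISS | VC [20, 38, 49, 30]
  [17] addr=0x166 blk=22 s=6: MISS | VC [38, 49, 30, 14]
  [18] addr=0xe7 blk=14 s=6: VC-HIT | VC [38, 49, 30, 22]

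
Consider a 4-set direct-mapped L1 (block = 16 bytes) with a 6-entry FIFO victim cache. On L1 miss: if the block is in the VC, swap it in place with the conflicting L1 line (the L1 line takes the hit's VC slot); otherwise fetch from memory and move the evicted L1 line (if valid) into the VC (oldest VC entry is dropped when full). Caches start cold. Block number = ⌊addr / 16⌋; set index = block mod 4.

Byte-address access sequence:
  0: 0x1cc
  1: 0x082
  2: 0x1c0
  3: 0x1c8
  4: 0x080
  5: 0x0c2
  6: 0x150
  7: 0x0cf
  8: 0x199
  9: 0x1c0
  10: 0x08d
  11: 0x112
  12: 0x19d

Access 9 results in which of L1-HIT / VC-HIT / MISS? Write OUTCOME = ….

#0 0x1cc→b28/s0 MISS; vc=[]
#1 0x82→b8/s0 MISS; vc=[28]
#2 0x1c0→b28/s0 VC-HIT; vc=[8]
#3 0x1c8→b28/s0 L1-HIT; vc=[8]
#4 0x80→b8/s0 VC-HIT; vc=[28]
#5 0xc2→b12/s0 MISS; vc=[28,8]
#6 0x150→b21/s1 MISS; vc=[28,8]
#7 0xcf→b12/s0 L1-HIT; vc=[28,8]
#8 0x199→b25/s1 MISS; vc=[28,8,21]
#9 0x1c0→b28/s0 VC-HIT; vc=[12,8,21]
#10 0x8d→b8/s0 VC-HIT; vc=[12,28,21]
#11 0x112→b17/s1 MISS; vc=[12,28,21,25]
#12 0x19d→b25/s1 VC-HIT; vc=[12,28,21,17]

OUTCOME = VC-HIT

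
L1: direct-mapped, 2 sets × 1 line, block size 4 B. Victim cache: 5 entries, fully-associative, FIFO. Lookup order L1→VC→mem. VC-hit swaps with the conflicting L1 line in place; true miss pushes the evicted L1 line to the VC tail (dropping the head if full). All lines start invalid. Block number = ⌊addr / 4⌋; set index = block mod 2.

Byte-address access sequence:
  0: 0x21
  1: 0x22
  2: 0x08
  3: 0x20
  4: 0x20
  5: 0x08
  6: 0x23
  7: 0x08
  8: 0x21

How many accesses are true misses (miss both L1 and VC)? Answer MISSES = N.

MISSES = 2

#0 0x21→b8/s0 MISS; vc=[]
#1 0x22→b8/s0 L1-HIT; vc=[]
#2 0x8→b2/s0 MISS; vc=[8]
#3 0x20→b8/s0 VC-HIT; vc=[2]
#4 0x20→b8/s0 L1-HIT; vc=[2]
#5 0x8→b2/s0 VC-HIT; vc=[8]
#6 0x23→b8/s0 VC-HIT; vc=[2]
#7 0x8→b2/s0 VC-HIT; vc=[8]
#8 0x21→b8/s0 VC-HIT; vc=[2]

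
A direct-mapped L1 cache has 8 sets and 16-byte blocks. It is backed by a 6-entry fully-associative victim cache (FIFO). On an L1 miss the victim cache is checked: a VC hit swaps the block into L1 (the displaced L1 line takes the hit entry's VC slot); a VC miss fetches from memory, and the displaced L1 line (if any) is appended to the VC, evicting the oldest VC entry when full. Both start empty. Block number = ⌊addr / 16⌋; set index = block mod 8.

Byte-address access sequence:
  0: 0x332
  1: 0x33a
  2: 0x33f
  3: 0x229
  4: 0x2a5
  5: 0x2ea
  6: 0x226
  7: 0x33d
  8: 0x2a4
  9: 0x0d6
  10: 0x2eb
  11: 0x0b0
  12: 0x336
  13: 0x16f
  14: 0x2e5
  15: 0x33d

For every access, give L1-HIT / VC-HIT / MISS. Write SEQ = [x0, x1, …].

SEQ = [MISS, L1-HIT, L1-HIT, MISS, MISS, MISS, VC-HIT, L1-HIT, VC-HIT, MISS, L1-HIT, MISS, VC-HIT, MISS, VC-HIT, L1-HIT]

#0 0x332→b51/s3 MISS; vc=[]
#1 0x33a→b51/s3 L1-HIT; vc=[]
#2 0x33f→b51/s3 L1-HIT; vc=[]
#3 0x229→b34/s2 MISS; vc=[]
#4 0x2a5→b42/s2 MISS; vc=[34]
#5 0x2ea→b46/s6 MISS; vc=[34]
#6 0x226→b34/s2 VC-HIT; vc=[42]
#7 0x33d→b51/s3 L1-HIT; vc=[42]
#8 0x2a4→b42/s2 VC-HIT; vc=[34]
#9 0xd6→b13/s5 MISS; vc=[34]
#10 0x2eb→b46/s6 L1-HIT; vc=[34]
#11 0xb0→b11/s3 MISS; vc=[34,51]
#12 0x336→b51/s3 VC-HIT; vc=[34,11]
#13 0x16f→b22/s6 MISS; vc=[34,11,46]
#14 0x2e5→b46/s6 VC-HIT; vc=[34,11,22]
#15 0x33d→b51/s3 L1-HIT; vc=[34,11,22]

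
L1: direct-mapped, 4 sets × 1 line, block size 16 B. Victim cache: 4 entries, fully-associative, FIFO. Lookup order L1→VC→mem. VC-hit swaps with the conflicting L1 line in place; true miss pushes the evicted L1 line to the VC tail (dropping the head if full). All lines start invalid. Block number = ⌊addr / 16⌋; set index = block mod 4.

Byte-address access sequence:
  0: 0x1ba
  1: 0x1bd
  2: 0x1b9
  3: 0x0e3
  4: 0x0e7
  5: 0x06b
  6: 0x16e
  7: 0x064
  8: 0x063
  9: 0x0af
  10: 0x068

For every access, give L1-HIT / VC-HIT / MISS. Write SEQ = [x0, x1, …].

SEQ = [MISS, L1-HIT, L1-HIT, MISS, L1-HIT, MISS, MISS, VC-HIT, L1-HIT, MISS, VC-HIT]

#0 0x1ba→b27/s3 MISS; vc=[]
#1 0x1bd→b27/s3 L1-HIT; vc=[]
#2 0x1b9→b27/s3 L1-HIT; vc=[]
#3 0xe3→b14/s2 MISS; vc=[]
#4 0xe7→b14/s2 L1-HIT; vc=[]
#5 0x6b→b6/s2 MISS; vc=[14]
#6 0x16e→b22/s2 MISS; vc=[14,6]
#7 0x64→b6/s2 VC-HIT; vc=[14,22]
#8 0x63→b6/s2 L1-HIT; vc=[14,22]
#9 0xaf→b10/s2 MISS; vc=[14,22,6]
#10 0x68→b6/s2 VC-HIT; vc=[14,22,10]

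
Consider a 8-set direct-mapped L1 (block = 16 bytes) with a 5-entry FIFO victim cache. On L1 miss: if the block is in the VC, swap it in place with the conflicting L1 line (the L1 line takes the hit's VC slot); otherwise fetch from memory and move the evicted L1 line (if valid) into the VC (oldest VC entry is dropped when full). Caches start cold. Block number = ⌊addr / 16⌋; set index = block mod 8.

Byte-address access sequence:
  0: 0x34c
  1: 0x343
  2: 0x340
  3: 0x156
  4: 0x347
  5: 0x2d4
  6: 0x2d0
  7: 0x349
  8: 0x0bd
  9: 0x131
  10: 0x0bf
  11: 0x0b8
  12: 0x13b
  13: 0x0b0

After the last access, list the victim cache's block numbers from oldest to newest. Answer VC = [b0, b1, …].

VC = [21, 19]

  [0] addr=0x34c blk=52 s=4: MISS | VC []
  [1] addr=0x343 blk=52 s=4: L1-HIT | VC []
  [2] addr=0x340 blk=52 s=4: L1-HIT | VC []
  [3] addr=0x156 blk=21 s=5: MISS | VC []
  [4] addr=0x347 blk=52 s=4: L1-HIT | VC []
  [5] addr=0x2d4 blk=45 s=5: MISS | VC [21]
  [6] addr=0x2d0 blk=45 s=5: L1-HIT | VC [21]
  [7] addr=0x349 blk=52 s=4: L1-HIT | VC [21]
  [8] addr=0xbd blk=11 s=3: MISS | VC [21]
  [9] addr=0x131 blk=19 s=3: MISS | VC [21, 11]
  [10] addr=0xbf blk=11 s=3: VC-HIT | VC [21, 19]
  [11] addr=0xb8 blk=11 s=3: L1-HIT | VC [21, 19]
  [12] addr=0x13b blk=19 s=3: VC-HIT | VC [21, 11]
  [13] addr=0xb0 blk=11 s=3: VC-HIT | VC [21, 19]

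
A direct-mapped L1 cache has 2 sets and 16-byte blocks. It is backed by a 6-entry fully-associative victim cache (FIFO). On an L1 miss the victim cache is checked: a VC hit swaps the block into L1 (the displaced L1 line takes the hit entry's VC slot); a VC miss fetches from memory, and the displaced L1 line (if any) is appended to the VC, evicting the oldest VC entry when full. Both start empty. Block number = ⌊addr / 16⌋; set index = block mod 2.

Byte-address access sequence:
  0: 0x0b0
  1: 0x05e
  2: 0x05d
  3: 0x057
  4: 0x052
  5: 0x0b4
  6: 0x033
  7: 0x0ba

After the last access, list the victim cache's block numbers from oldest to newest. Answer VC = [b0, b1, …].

  [0] addr=0xb0 blk=11 s=1: MISS | VC []
  [1] addr=0x5e blk=5 s=1: MISS | VC [11]
  [2] addr=0x5d blk=5 s=1: L1-HIT | VC [11]
  [3] addr=0x57 blk=5 s=1: L1-HIT | VC [11]
  [4] addr=0x52 blk=5 s=1: L1-HIT | VC [11]
  [5] addr=0xb4 blk=11 s=1: VC-HIT | VC [5]
  [6] addr=0x33 blk=3 s=1: MISS | VC [5, 11]
  [7] addr=0xba blk=11 s=1: VC-HIT | VC [5, 3]

VC = [5, 3]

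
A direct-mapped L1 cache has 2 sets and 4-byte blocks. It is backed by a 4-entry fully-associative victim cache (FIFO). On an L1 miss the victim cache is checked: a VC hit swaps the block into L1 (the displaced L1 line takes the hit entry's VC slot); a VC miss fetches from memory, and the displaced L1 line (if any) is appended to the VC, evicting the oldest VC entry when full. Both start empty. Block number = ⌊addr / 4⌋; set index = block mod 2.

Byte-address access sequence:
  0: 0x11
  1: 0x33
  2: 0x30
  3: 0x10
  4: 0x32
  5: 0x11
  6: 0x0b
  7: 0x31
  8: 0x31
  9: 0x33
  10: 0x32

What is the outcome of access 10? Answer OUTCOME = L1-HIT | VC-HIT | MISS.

OUTCOME = L1-HIT

  [0] addr=0x11 blk=4 s=0: MISS | VC []
  [1] addr=0x33 blk=12 s=0: MISS | VC [4]
  [2] addr=0x30 blk=12 s=0: L1-HIT | VC [4]
  [3] addr=0x10 blk=4 s=0: VC-HIT | VC [12]
  [4] addr=0x32 blk=12 s=0: VC-HIT | VC [4]
  [5] addr=0x11 blk=4 s=0: VC-HIT | VC [12]
  [6] addr=0xb blk=2 s=0: MISS | VC [12, 4]
  [7] addr=0x31 blk=12 s=0: VC-HIT | VC [2, 4]
  [8] addr=0x31 blk=12 s=0: L1-HIT | VC [2, 4]
  [9] addr=0x33 blk=12 s=0: L1-HIT | VC [2, 4]
  [10] addr=0x32 blk=12 s=0: L1-HIT | VC [2, 4]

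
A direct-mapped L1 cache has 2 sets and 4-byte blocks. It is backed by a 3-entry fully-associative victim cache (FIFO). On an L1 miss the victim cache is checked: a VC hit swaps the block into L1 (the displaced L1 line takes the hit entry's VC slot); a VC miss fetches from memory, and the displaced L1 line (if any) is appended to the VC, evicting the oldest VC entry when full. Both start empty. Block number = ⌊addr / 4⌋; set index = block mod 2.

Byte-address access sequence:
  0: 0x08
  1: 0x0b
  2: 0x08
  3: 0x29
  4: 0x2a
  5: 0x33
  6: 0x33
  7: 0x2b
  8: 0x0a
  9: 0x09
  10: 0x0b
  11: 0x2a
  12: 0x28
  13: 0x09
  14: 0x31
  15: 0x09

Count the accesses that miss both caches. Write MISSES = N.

#0 0x8→b2/s0 MISS; vc=[]
#1 0xb→b2/s0 L1-HIT; vc=[]
#2 0x8→b2/s0 L1-HIT; vc=[]
#3 0x29→b10/s0 MISS; vc=[2]
#4 0x2a→b10/s0 L1-HIT; vc=[2]
#5 0x33→b12/s0 MISS; vc=[2,10]
#6 0x33→b12/s0 L1-HIT; vc=[2,10]
#7 0x2b→b10/s0 VC-HIT; vc=[2,12]
#8 0xa→b2/s0 VC-HIT; vc=[10,12]
#9 0x9→b2/s0 L1-HIT; vc=[10,12]
#10 0xb→b2/s0 L1-HIT; vc=[10,12]
#11 0x2a→b10/s0 VC-HIT; vc=[2,12]
#12 0x28→b10/s0 L1-HIT; vc=[2,12]
#13 0x9→b2/s0 VC-HIT; vc=[10,12]
#14 0x31→b12/s0 VC-HIT; vc=[10,2]
#15 0x9→b2/s0 VC-HIT; vc=[10,12]

MISSES = 3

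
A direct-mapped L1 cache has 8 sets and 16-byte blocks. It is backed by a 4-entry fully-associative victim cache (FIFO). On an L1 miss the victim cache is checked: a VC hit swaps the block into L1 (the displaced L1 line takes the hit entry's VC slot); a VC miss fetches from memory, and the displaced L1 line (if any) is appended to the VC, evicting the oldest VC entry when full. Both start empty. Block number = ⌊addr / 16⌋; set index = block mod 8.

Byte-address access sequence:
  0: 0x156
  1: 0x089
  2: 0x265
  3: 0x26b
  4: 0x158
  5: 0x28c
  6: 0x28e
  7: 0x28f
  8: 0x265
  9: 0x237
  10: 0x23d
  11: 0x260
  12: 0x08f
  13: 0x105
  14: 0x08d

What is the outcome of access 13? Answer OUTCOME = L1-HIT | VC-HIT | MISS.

OUTCOME = MISS

  [0] addr=0x156 blk=21 s=5: MISS | VC []
  [1] addr=0x89 blk=8 s=0: MISS | VC []
  [2] addr=0x265 blk=38 s=6: MISS | VC []
  [3] addr=0x26b blk=38 s=6: L1-HIT | VC []
  [4] addr=0x158 blk=21 s=5: L1-HIT | VC []
  [5] addr=0x28c blk=40 s=0: MISS | VC [8]
  [6] addr=0x28e blk=40 s=0: L1-HIT | VC [8]
  [7] addr=0x28f blk=40 s=0: L1-HIT | VC [8]
  [8] addr=0x265 blk=38 s=6: L1-HIT | VC [8]
  [9] addr=0x237 blk=35 s=3: MISS | VC [8]
  [10] addr=0x23d blk=35 s=3: L1-HIT | VC [8]
  [11] addr=0x260 blk=38 s=6: L1-HIT | VC [8]
  [12] addr=0x8f blk=8 s=0: VC-HIT | VC [40]
  [13] addr=0x105 blk=16 s=0: MISS | VC [40, 8]
  [14] addr=0x8d blk=8 s=0: VC-HIT | VC [40, 16]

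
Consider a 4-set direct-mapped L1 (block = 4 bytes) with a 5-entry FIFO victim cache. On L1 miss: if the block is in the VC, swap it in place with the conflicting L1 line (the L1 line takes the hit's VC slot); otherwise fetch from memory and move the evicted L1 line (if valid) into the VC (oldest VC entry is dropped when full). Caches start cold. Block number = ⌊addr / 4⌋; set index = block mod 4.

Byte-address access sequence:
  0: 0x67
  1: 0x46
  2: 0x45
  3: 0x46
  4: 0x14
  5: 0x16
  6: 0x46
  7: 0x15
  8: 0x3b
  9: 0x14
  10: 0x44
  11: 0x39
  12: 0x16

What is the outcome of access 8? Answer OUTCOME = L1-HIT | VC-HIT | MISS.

OUTCOME = MISS

0: 0x67 (blk 25, set 1) → MISS  vc=[]
1: 0x46 (blk 17, set 1) → MISS  vc=[25]
2: 0x45 (blk 17, set 1) → L1-HIT  vc=[25]
3: 0x46 (blk 17, set 1) → L1-HIT  vc=[25]
4: 0x14 (blk 5, set 1) → MISS  vc=[25, 17]
5: 0x16 (blk 5, set 1) → L1-HIT  vc=[25, 17]
6: 0x46 (blk 17, set 1) → VC-HIT  vc=[25, 5]
7: 0x15 (blk 5, set 1) → VC-HIT  vc=[25, 17]
8: 0x3b (blk 14, set 2) → MISS  vc=[25, 17]
9: 0x14 (blk 5, set 1) → L1-HIT  vc=[25, 17]
10: 0x44 (blk 17, set 1) → VC-HIT  vc=[25, 5]
11: 0x39 (blk 14, set 2) → L1-HIT  vc=[25, 5]
12: 0x16 (blk 5, set 1) → VC-HIT  vc=[25, 17]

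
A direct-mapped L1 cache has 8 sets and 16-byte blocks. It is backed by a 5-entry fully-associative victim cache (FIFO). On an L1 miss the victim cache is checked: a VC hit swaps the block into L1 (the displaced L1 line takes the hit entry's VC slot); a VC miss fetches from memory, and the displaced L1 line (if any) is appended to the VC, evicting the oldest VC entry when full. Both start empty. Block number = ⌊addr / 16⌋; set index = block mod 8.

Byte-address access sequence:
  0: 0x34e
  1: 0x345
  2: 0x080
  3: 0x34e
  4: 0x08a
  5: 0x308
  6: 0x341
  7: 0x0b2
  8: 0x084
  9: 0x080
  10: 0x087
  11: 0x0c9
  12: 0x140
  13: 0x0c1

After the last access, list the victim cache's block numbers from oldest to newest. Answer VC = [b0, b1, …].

VC = [48, 52, 20]

0: 0x34e (blk 52, set 4) → MISS  vc=[]
1: 0x345 (blk 52, set 4) → L1-HIT  vc=[]
2: 0x80 (blk 8, set 0) → MISS  vc=[]
3: 0x34e (blk 52, set 4) → L1-HIT  vc=[]
4: 0x8a (blk 8, set 0) → L1-HIT  vc=[]
5: 0x308 (blk 48, set 0) → MISS  vc=[8]
6: 0x341 (blk 52, set 4) → L1-HIT  vc=[8]
7: 0xb2 (blk 11, set 3) → MISS  vc=[8]
8: 0x84 (blk 8, set 0) → VC-HIT  vc=[48]
9: 0x80 (blk 8, set 0) → L1-HIT  vc=[48]
10: 0x87 (blk 8, set 0) → L1-HIT  vc=[48]
11: 0xc9 (blk 12, set 4) → MISS  vc=[48, 52]
12: 0x140 (blk 20, set 4) → MISS  vc=[48, 52, 12]
13: 0xc1 (blk 12, set 4) → VC-HIT  vc=[48, 52, 20]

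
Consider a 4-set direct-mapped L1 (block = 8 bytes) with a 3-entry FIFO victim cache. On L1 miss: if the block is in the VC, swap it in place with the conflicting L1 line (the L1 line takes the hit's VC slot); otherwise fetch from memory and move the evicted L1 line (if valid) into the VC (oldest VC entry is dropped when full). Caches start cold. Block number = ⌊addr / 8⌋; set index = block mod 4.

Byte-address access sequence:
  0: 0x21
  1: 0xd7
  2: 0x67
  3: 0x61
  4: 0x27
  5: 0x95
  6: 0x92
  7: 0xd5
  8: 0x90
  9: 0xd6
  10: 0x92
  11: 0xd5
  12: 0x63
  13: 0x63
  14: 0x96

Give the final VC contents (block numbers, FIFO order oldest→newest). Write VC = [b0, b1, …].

VC = [4, 26]

0: 0x21 (blk 4, set 0) → MISS  vc=[]
1: 0xd7 (blk 26, set 2) → MISS  vc=[]
2: 0x67 (blk 12, set 0) → MISS  vc=[4]
3: 0x61 (blk 12, set 0) → L1-HIT  vc=[4]
4: 0x27 (blk 4, set 0) → VC-HIT  vc=[12]
5: 0x95 (blk 18, set 2) → MISS  vc=[12, 26]
6: 0x92 (blk 18, set 2) → L1-HIT  vc=[12, 26]
7: 0xd5 (blk 26, set 2) → VC-HIT  vc=[12, 18]
8: 0x90 (blk 18, set 2) → VC-HIT  vc=[12, 26]
9: 0xd6 (blk 26, set 2) → VC-HIT  vc=[12, 18]
10: 0x92 (blk 18, set 2) → VC-HIT  vc=[12, 26]
11: 0xd5 (blk 26, set 2) → VC-HIT  vc=[12, 18]
12: 0x63 (blk 12, set 0) → VC-HIT  vc=[4, 18]
13: 0x63 (blk 12, set 0) → L1-HIT  vc=[4, 18]
14: 0x96 (blk 18, set 2) → VC-HIT  vc=[4, 26]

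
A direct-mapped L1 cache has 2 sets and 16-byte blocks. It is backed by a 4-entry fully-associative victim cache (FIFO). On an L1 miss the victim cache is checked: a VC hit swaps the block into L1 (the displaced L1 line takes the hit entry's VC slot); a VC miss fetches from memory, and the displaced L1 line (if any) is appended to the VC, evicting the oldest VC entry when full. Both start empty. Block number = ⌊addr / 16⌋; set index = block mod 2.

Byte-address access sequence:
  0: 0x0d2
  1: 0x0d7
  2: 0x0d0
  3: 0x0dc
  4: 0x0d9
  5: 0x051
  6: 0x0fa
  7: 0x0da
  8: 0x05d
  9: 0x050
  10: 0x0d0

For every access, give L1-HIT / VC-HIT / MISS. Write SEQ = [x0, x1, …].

SEQ = [MISS, L1-HIT, L1-HIT, L1-HIT, L1-HIT, MISS, MISS, VC-HIT, VC-HIT, L1-HIT, VC-HIT]

#0 0xd2→b13/s1 MISS; vc=[]
#1 0xd7→b13/s1 L1-HIT; vc=[]
#2 0xd0→b13/s1 L1-HIT; vc=[]
#3 0xdc→b13/s1 L1-HIT; vc=[]
#4 0xd9→b13/s1 L1-HIT; vc=[]
#5 0x51→b5/s1 MISS; vc=[13]
#6 0xfa→b15/s1 MISS; vc=[13,5]
#7 0xda→b13/s1 VC-HIT; vc=[15,5]
#8 0x5d→b5/s1 VC-HIT; vc=[15,13]
#9 0x50→b5/s1 L1-HIT; vc=[15,13]
#10 0xd0→b13/s1 VC-HIT; vc=[15,5]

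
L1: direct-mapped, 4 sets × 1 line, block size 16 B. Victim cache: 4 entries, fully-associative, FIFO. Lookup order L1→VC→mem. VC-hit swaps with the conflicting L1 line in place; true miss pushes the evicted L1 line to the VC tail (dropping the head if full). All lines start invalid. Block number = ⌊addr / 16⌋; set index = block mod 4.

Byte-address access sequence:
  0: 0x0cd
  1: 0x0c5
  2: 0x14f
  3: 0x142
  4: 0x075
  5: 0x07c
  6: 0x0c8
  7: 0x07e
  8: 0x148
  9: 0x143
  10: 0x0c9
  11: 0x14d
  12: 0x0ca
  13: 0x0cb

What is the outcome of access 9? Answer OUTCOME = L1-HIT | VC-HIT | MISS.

  [0] addr=0xcd blk=12 s=0: MISS | VC []
  [1] addr=0xc5 blk=12 s=0: L1-HIT | VC []
  [2] addr=0x14f blk=20 s=0: MISS | VC [12]
  [3] addr=0x142 blk=20 s=0: L1-HIT | VC [12]
  [4] addr=0x75 blk=7 s=3: MISS | VC [12]
  [5] addr=0x7c blk=7 s=3: L1-HIT | VC [12]
  [6] addr=0xc8 blk=12 s=0: VC-HIT | VC [20]
  [7] addr=0x7e blk=7 s=3: L1-HIT | VC [20]
  [8] addr=0x148 blk=20 s=0: VC-HIT | VC [12]
  [9] addr=0x143 blk=20 s=0: L1-HIT | VC [12]
  [10] addr=0xc9 blk=12 s=0: VC-HIT | VC [20]
  [11] addr=0x14d blk=20 s=0: VC-HIT | VC [12]
  [12] addr=0xca blk=12 s=0: VC-HIT | VC [20]
  [13] addr=0xcb blk=12 s=0: L1-HIT | VC [20]

OUTCOME = L1-HIT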